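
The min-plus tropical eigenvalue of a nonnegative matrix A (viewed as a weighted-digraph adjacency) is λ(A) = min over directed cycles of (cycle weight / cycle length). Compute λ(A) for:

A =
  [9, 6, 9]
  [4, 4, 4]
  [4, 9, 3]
λ(A) = 3

Enumerate directed cycles and compute their means (weight / length). Sample:
  cycle 0 → 0: weight = 9, length = 1, mean = 9/1 ≈ 9.000
  cycle 1 → 1: weight = 4, length = 1, mean = 4/1 ≈ 4.000
  cycle 2 → 2: weight = 3, length = 1, mean = 3/1 ≈ 3.000
  cycle 0 → 1 → 0: weight = 10, length = 2, mean = 10/2 ≈ 5.000
  cycle 0 → 2 → 0: weight = 13, length = 2, mean = 13/2 ≈ 6.500
  cycle 1 → 0 → 1: weight = 10, length = 2, mean = 10/2 ≈ 5.000
Minimum mean = 3.000, attained e.g. along the cycle 2 → 2 with weight 3 and length 1. So λ(A) = 3/1 = 3.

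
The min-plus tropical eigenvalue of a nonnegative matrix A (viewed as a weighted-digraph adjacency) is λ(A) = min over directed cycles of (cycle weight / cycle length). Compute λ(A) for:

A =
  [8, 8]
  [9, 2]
λ(A) = 2

Enumerate directed cycles and compute their means (weight / length). Sample:
  cycle 0 → 0: weight = 8, length = 1, mean = 8/1 ≈ 8.000
  cycle 1 → 1: weight = 2, length = 1, mean = 2/1 ≈ 2.000
  cycle 0 → 1 → 0: weight = 17, length = 2, mean = 17/2 ≈ 8.500
  cycle 1 → 0 → 1: weight = 17, length = 2, mean = 17/2 ≈ 8.500
Minimum mean = 2.000, attained e.g. along the cycle 1 → 1 with weight 2 and length 1. So λ(A) = 2/1 = 2.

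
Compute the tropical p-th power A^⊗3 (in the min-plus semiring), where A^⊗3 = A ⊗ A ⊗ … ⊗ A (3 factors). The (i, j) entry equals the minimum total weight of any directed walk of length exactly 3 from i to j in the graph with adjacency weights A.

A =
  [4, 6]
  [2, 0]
A^⊗3 =
  [8, 6]
  [2, 0]

Each entry (A^⊗3)_ij equals the minimum over all length-3 walks i = v_0 → v_1 → … → v_3 = j of Σ_t A[v_t][v_{t+1}]. For example, for (i, j) = (0, 1) we minimise over 4 possible intermediate vertex sequences; the minimum is 6, attained along the walk 0 → 1 → 1 → 1.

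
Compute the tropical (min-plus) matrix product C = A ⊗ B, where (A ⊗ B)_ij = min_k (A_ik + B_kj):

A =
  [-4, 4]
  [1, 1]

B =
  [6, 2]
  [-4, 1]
A ⊗ B =
  [0, -2]
  [-3, 2]

Apply the min-plus product entry-by-entry:
  C[0][0] = min over k of (A[0][0] + B[0][0] = -4 + 6 = 2, A[0][1] + B[1][0] = 4 + -4 = 0) = 0 (attained at k = 1)
  C[0][1] = min over k of (A[0][0] + B[0][1] = -4 + 2 = -2, A[0][1] + B[1][1] = 4 + 1 = 5) = -2 (attained at k = 0)
  C[1][0] = min over k of (A[1][0] + B[0][0] = 1 + 6 = 7, A[1][1] + B[1][0] = 1 + -4 = -3) = -3 (attained at k = 1)
  C[1][1] = min over k of (A[1][0] + B[0][1] = 1 + 2 = 3, A[1][1] + B[1][1] = 1 + 1 = 2) = 2 (attained at k = 1)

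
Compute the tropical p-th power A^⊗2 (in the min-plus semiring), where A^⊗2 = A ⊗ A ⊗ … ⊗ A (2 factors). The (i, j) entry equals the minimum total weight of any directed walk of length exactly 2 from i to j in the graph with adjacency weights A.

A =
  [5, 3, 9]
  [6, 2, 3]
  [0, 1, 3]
A^⊗2 =
  [9, 5, 6]
  [3, 4, 5]
  [3, 3, 4]

Each entry (A^⊗2)_ij equals the minimum over all length-2 walks i = v_0 → v_1 → … → v_2 = j of Σ_t A[v_t][v_{t+1}]. For example, for (i, j) = (0, 2) we minimise over 3 possible intermediate vertex sequences; the minimum is 6, attained along the walk 0 → 1 → 2.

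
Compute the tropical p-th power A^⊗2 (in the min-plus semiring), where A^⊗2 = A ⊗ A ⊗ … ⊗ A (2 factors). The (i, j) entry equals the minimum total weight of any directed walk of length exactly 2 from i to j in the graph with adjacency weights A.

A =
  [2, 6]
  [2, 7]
A^⊗2 =
  [4, 8]
  [4, 8]

Each entry (A^⊗2)_ij equals the minimum over all length-2 walks i = v_0 → v_1 → … → v_2 = j of Σ_t A[v_t][v_{t+1}]. For example, for (i, j) = (0, 1) we minimise over 2 possible intermediate vertex sequences; the minimum is 8, attained along the walk 0 → 0 → 1.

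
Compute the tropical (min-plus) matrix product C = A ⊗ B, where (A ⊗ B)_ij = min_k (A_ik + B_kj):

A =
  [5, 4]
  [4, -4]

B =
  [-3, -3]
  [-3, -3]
A ⊗ B =
  [1, 1]
  [-7, -7]

Apply the min-plus product entry-by-entry:
  C[0][0] = min over k of (A[0][0] + B[0][0] = 5 + -3 = 2, A[0][1] + B[1][0] = 4 + -3 = 1) = 1 (attained at k = 1)
  C[0][1] = min over k of (A[0][0] + B[0][1] = 5 + -3 = 2, A[0][1] + B[1][1] = 4 + -3 = 1) = 1 (attained at k = 1)
  C[1][0] = min over k of (A[1][0] + B[0][0] = 4 + -3 = 1, A[1][1] + B[1][0] = -4 + -3 = -7) = -7 (attained at k = 1)
  C[1][1] = min over k of (A[1][0] + B[0][1] = 4 + -3 = 1, A[1][1] + B[1][1] = -4 + -3 = -7) = -7 (attained at k = 1)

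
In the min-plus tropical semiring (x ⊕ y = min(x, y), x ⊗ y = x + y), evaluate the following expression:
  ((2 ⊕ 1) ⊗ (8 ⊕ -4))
((2 ⊕ 1) ⊗ (8 ⊕ -4)) = -3

Expand innermost to outermost. Recall ⊕ takes the minimum of its arguments and ⊗ takes their sum. Working out the expression ((2 ⊕ 1) ⊗ (8 ⊕ -4)) gives -3.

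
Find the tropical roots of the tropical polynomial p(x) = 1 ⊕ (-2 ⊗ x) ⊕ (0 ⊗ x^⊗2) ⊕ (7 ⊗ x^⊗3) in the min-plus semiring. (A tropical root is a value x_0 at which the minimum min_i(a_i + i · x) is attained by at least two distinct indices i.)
Roots: {-7, -2, 3}

Each tropical root is a break point of the lower envelope of the lines y = a_i + i · x (there are 4 lines, with slopes 0, 1, ..., 3). Only the lines that attain the minimum somewhere contribute to roots; other lines are dominated. Here the surviving (envelope) indices are i = 3, i = 2, i = 1, i = 0.
Intersections between consecutive envelope lines give the roots: for adjacent envelope indices i < j the intersection is x = (a_i − a_j) / (j − i). Reading off the sorted break points: {-7, -2, 3}.
Verification: at each break x_0, at least two indices attain the minimum of min_i(a_i + i · x_0).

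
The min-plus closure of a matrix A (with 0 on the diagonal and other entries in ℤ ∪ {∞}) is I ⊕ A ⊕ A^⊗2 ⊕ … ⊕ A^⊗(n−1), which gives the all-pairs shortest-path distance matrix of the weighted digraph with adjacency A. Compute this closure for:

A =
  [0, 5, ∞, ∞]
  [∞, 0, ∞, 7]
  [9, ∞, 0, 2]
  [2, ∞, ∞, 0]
Closure =
  [0, 5, ∞, 12]
  [9, 0, ∞, 7]
  [4, 9, 0, 2]
  [2, 7, ∞, 0]

This is the Floyd-Warshall all-pairs shortest-path computation. For each intermediate vertex k = 0, 1, …, 3, update dist[i][j] ← min(dist[i][j], dist[i][k] + dist[k][j]). The final matrix gives, for each (i, j), the minimum total weight of any directed path from i to j (possibly empty when i = j).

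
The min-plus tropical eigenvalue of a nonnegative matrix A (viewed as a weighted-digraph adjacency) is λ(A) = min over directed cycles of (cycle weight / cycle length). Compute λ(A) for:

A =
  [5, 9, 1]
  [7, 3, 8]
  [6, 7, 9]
λ(A) = 3

Enumerate directed cycles and compute their means (weight / length). Sample:
  cycle 0 → 0: weight = 5, length = 1, mean = 5/1 ≈ 5.000
  cycle 1 → 1: weight = 3, length = 1, mean = 3/1 ≈ 3.000
  cycle 2 → 2: weight = 9, length = 1, mean = 9/1 ≈ 9.000
  cycle 0 → 1 → 0: weight = 16, length = 2, mean = 16/2 ≈ 8.000
  cycle 0 → 2 → 0: weight = 7, length = 2, mean = 7/2 ≈ 3.500
  cycle 1 → 0 → 1: weight = 16, length = 2, mean = 16/2 ≈ 8.000
Minimum mean = 3.000, attained e.g. along the cycle 1 → 1 with weight 3 and length 1. So λ(A) = 3/1 = 3.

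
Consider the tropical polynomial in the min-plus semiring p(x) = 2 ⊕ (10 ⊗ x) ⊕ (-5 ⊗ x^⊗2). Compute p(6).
p(6) = 2

A tropical monomial a ⊗ x^⊗i evaluates to a + i · x. Evaluating each term at x = 6:
  Term 0 contributes 2 + 0 · 6 = 2
  Term 1 contributes 10 + 1 · 6 = 16
  Term 2 contributes -5 + 2 · 6 = 7
p(6) = ⊕ of these = min[2, 16, 7] = 2.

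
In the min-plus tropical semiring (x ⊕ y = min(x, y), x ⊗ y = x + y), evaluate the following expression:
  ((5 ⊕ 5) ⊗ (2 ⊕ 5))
((5 ⊕ 5) ⊗ (2 ⊕ 5)) = 7

Expand innermost to outermost. Recall ⊕ takes the minimum of its arguments and ⊗ takes their sum. Working out the expression ((5 ⊕ 5) ⊗ (2 ⊕ 5)) gives 7.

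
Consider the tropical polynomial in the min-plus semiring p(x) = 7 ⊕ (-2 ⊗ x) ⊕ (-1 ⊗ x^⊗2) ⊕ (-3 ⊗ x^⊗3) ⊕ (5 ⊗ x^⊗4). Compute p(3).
p(3) = 1

A tropical monomial a ⊗ x^⊗i evaluates to a + i · x. Evaluating each term at x = 3:
  Term 0 contributes 7 + 0 · 3 = 7
  Term 1 contributes -2 + 1 · 3 = 1
  Term 2 contributes -1 + 2 · 3 = 5
  Term 3 contributes -3 + 3 · 3 = 6
  Term 4 contributes 5 + 4 · 3 = 17
p(3) = ⊕ of these = min[7, 1, 5, 6, 17] = 1.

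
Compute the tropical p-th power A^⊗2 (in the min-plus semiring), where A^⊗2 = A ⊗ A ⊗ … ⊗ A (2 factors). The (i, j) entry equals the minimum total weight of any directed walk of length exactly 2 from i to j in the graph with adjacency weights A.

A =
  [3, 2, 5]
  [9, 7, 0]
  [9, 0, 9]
A^⊗2 =
  [6, 5, 2]
  [9, 0, 7]
  [9, 7, 0]

Each entry (A^⊗2)_ij equals the minimum over all length-2 walks i = v_0 → v_1 → … → v_2 = j of Σ_t A[v_t][v_{t+1}]. For example, for (i, j) = (0, 2) we minimise over 3 possible intermediate vertex sequences; the minimum is 2, attained along the walk 0 → 1 → 2.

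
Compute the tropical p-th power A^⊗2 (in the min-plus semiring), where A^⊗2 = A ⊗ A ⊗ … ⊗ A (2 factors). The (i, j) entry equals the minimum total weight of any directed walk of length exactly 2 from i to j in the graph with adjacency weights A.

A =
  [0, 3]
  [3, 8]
A^⊗2 =
  [0, 3]
  [3, 6]

Each entry (A^⊗2)_ij equals the minimum over all length-2 walks i = v_0 → v_1 → … → v_2 = j of Σ_t A[v_t][v_{t+1}]. For example, for (i, j) = (0, 1) we minimise over 2 possible intermediate vertex sequences; the minimum is 3, attained along the walk 0 → 0 → 1.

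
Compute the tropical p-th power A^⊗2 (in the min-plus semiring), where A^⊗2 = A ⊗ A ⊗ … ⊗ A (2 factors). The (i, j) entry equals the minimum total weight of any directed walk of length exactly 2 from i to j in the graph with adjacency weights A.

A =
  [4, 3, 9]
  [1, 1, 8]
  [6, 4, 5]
A^⊗2 =
  [4, 4, 11]
  [2, 2, 9]
  [5, 5, 10]

Each entry (A^⊗2)_ij equals the minimum over all length-2 walks i = v_0 → v_1 → … → v_2 = j of Σ_t A[v_t][v_{t+1}]. For example, for (i, j) = (0, 2) we minimise over 3 possible intermediate vertex sequences; the minimum is 11, attained along the walk 0 → 1 → 2.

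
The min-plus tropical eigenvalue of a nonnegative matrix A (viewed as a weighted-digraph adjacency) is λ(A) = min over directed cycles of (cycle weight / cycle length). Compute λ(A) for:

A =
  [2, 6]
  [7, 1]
λ(A) = 1

Enumerate directed cycles and compute their means (weight / length). Sample:
  cycle 0 → 0: weight = 2, length = 1, mean = 2/1 ≈ 2.000
  cycle 1 → 1: weight = 1, length = 1, mean = 1/1 ≈ 1.000
  cycle 0 → 1 → 0: weight = 13, length = 2, mean = 13/2 ≈ 6.500
  cycle 1 → 0 → 1: weight = 13, length = 2, mean = 13/2 ≈ 6.500
Minimum mean = 1.000, attained e.g. along the cycle 1 → 1 with weight 1 and length 1. So λ(A) = 1/1 = 1.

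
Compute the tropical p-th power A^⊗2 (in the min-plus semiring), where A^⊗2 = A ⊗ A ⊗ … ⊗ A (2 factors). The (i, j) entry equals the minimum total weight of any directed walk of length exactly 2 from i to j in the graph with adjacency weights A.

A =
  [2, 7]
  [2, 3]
A^⊗2 =
  [4, 9]
  [4, 6]

Each entry (A^⊗2)_ij equals the minimum over all length-2 walks i = v_0 → v_1 → … → v_2 = j of Σ_t A[v_t][v_{t+1}]. For example, for (i, j) = (0, 1) we minimise over 2 possible intermediate vertex sequences; the minimum is 9, attained along the walk 0 → 0 → 1.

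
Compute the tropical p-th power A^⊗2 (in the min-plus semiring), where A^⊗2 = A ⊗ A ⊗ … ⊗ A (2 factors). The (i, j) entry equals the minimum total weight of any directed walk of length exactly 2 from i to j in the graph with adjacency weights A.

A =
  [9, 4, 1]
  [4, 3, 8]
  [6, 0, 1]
A^⊗2 =
  [7, 1, 2]
  [7, 6, 5]
  [4, 1, 2]

Each entry (A^⊗2)_ij equals the minimum over all length-2 walks i = v_0 → v_1 → … → v_2 = j of Σ_t A[v_t][v_{t+1}]. For example, for (i, j) = (0, 2) we minimise over 3 possible intermediate vertex sequences; the minimum is 2, attained along the walk 0 → 2 → 2.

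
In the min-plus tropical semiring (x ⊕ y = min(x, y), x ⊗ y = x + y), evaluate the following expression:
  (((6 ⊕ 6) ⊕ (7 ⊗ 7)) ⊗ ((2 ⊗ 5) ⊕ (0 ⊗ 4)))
(((6 ⊕ 6) ⊕ (7 ⊗ 7)) ⊗ ((2 ⊗ 5) ⊕ (0 ⊗ 4))) = 10

Expand innermost to outermost. Recall ⊕ takes the minimum of its arguments and ⊗ takes their sum. Working out the expression (((6 ⊕ 6) ⊕ (7 ⊗ 7)) ⊗ ((2 ⊗ 5) ⊕ (0 ⊗ 4))) gives 10.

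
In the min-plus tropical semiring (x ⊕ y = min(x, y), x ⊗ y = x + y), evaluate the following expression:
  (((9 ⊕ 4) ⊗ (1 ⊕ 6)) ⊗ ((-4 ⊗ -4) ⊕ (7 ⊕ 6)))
(((9 ⊕ 4) ⊗ (1 ⊕ 6)) ⊗ ((-4 ⊗ -4) ⊕ (7 ⊕ 6))) = -3

Expand innermost to outermost. Recall ⊕ takes the minimum of its arguments and ⊗ takes their sum. Working out the expression (((9 ⊕ 4) ⊗ (1 ⊕ 6)) ⊗ ((-4 ⊗ -4) ⊕ (7 ⊕ 6))) gives -3.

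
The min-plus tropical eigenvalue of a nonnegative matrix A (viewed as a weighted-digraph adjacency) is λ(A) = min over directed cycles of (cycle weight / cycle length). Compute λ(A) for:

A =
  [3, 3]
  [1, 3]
λ(A) = 2

Enumerate directed cycles and compute their means (weight / length). Sample:
  cycle 0 → 0: weight = 3, length = 1, mean = 3/1 ≈ 3.000
  cycle 1 → 1: weight = 3, length = 1, mean = 3/1 ≈ 3.000
  cycle 0 → 1 → 0: weight = 4, length = 2, mean = 4/2 ≈ 2.000
  cycle 1 → 0 → 1: weight = 4, length = 2, mean = 4/2 ≈ 2.000
Minimum mean = 2.000, attained e.g. along the cycle 0 → 1 → 0 with weight 4 and length 2. So λ(A) = 4/2 = 2.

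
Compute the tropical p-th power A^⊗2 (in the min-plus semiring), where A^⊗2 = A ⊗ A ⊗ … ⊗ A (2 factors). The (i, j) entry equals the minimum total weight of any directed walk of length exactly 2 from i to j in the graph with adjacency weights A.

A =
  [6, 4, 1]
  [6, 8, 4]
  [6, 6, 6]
A^⊗2 =
  [7, 7, 7]
  [10, 10, 7]
  [12, 10, 7]

Each entry (A^⊗2)_ij equals the minimum over all length-2 walks i = v_0 → v_1 → … → v_2 = j of Σ_t A[v_t][v_{t+1}]. For example, for (i, j) = (0, 2) we minimise over 3 possible intermediate vertex sequences; the minimum is 7, attained along the walk 0 → 0 → 2.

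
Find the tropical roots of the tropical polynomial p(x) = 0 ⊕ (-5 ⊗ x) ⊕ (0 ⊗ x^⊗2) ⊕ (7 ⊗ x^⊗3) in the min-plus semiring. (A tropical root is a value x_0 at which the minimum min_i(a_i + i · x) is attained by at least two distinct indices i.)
Roots: {-7, -5, 5}

Each tropical root is a break point of the lower envelope of the lines y = a_i + i · x (there are 4 lines, with slopes 0, 1, ..., 3). Only the lines that attain the minimum somewhere contribute to roots; other lines are dominated. Here the surviving (envelope) indices are i = 3, i = 2, i = 1, i = 0.
Intersections between consecutive envelope lines give the roots: for adjacent envelope indices i < j the intersection is x = (a_i − a_j) / (j − i). Reading off the sorted break points: {-7, -5, 5}.
Verification: at each break x_0, at least two indices attain the minimum of min_i(a_i + i · x_0).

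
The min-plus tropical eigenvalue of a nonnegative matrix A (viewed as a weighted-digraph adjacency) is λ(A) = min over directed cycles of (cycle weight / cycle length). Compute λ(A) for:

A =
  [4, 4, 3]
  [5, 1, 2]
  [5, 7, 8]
λ(A) = 1

Enumerate directed cycles and compute their means (weight / length). Sample:
  cycle 0 → 0: weight = 4, length = 1, mean = 4/1 ≈ 4.000
  cycle 1 → 1: weight = 1, length = 1, mean = 1/1 ≈ 1.000
  cycle 2 → 2: weight = 8, length = 1, mean = 8/1 ≈ 8.000
  cycle 0 → 1 → 0: weight = 9, length = 2, mean = 9/2 ≈ 4.500
  cycle 0 → 2 → 0: weight = 8, length = 2, mean = 8/2 ≈ 4.000
  cycle 1 → 0 → 1: weight = 9, length = 2, mean = 9/2 ≈ 4.500
Minimum mean = 1.000, attained e.g. along the cycle 1 → 1 with weight 1 and length 1. So λ(A) = 1/1 = 1.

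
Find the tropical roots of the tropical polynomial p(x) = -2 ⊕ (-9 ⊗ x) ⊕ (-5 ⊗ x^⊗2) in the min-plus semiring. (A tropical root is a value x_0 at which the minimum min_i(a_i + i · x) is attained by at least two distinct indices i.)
Roots: {-4, 7}

Each tropical root is a break point of the lower envelope of the lines y = a_i + i · x (there are 3 lines, with slopes 0, 1, ..., 2). Only the lines that attain the minimum somewhere contribute to roots; other lines are dominated. Here the surviving (envelope) indices are i = 2, i = 1, i = 0.
Intersections between consecutive envelope lines give the roots: for adjacent envelope indices i < j the intersection is x = (a_i − a_j) / (j − i). Reading off the sorted break points: {-4, 7}.
Verification: at each break x_0, at least two indices attain the minimum of min_i(a_i + i · x_0).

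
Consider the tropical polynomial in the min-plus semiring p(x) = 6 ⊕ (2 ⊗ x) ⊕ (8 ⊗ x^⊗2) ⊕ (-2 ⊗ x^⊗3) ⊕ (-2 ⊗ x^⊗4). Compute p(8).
p(8) = 6

A tropical monomial a ⊗ x^⊗i evaluates to a + i · x. Evaluating each term at x = 8:
  Term 0 contributes 6 + 0 · 8 = 6
  Term 1 contributes 2 + 1 · 8 = 10
  Term 2 contributes 8 + 2 · 8 = 24
  Term 3 contributes -2 + 3 · 8 = 22
  Term 4 contributes -2 + 4 · 8 = 30
p(8) = ⊕ of these = min[6, 10, 24, 22, 30] = 6.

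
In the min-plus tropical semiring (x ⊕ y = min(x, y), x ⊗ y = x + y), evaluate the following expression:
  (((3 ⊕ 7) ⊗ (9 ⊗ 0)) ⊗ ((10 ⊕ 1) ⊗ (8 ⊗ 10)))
(((3 ⊕ 7) ⊗ (9 ⊗ 0)) ⊗ ((10 ⊕ 1) ⊗ (8 ⊗ 10))) = 31

Expand innermost to outermost. Recall ⊕ takes the minimum of its arguments and ⊗ takes their sum. Working out the expression (((3 ⊕ 7) ⊗ (9 ⊗ 0)) ⊗ ((10 ⊕ 1) ⊗ (8 ⊗ 10))) gives 31.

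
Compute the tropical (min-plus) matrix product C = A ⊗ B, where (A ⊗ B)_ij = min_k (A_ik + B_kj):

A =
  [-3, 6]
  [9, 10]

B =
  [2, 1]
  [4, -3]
A ⊗ B =
  [-1, -2]
  [11, 7]

Apply the min-plus product entry-by-entry:
  C[0][0] = min over k of (A[0][0] + B[0][0] = -3 + 2 = -1, A[0][1] + B[1][0] = 6 + 4 = 10) = -1 (attained at k = 0)
  C[0][1] = min over k of (A[0][0] + B[0][1] = -3 + 1 = -2, A[0][1] + B[1][1] = 6 + -3 = 3) = -2 (attained at k = 0)
  C[1][0] = min over k of (A[1][0] + B[0][0] = 9 + 2 = 11, A[1][1] + B[1][0] = 10 + 4 = 14) = 11 (attained at k = 0)
  C[1][1] = min over k of (A[1][0] + B[0][1] = 9 + 1 = 10, A[1][1] + B[1][1] = 10 + -3 = 7) = 7 (attained at k = 1)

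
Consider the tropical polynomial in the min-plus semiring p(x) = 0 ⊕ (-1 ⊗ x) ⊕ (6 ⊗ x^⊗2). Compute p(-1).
p(-1) = -2

A tropical monomial a ⊗ x^⊗i evaluates to a + i · x. Evaluating each term at x = -1:
  Term 0 contributes 0 + 0 · -1 = 0
  Term 1 contributes -1 + 1 · -1 = -2
  Term 2 contributes 6 + 2 · -1 = 4
p(-1) = ⊕ of these = min[0, -2, 4] = -2.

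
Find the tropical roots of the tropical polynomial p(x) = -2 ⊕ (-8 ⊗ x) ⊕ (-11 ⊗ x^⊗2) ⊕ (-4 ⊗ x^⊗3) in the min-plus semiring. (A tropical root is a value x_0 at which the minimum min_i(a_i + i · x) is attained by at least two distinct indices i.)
Roots: {-7, 3, 6}

Each tropical root is a break point of the lower envelope of the lines y = a_i + i · x (there are 4 lines, with slopes 0, 1, ..., 3). Only the lines that attain the minimum somewhere contribute to roots; other lines are dominated. Here the surviving (envelope) indices are i = 3, i = 2, i = 1, i = 0.
Intersections between consecutive envelope lines give the roots: for adjacent envelope indices i < j the intersection is x = (a_i − a_j) / (j − i). Reading off the sorted break points: {-7, 3, 6}.
Verification: at each break x_0, at least two indices attain the minimum of min_i(a_i + i · x_0).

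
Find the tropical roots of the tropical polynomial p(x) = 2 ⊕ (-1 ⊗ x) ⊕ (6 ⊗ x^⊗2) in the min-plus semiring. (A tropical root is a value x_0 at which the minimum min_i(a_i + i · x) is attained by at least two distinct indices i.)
Roots: {-7, 3}

Each tropical root is a break point of the lower envelope of the lines y = a_i + i · x (there are 3 lines, with slopes 0, 1, ..., 2). Only the lines that attain the minimum somewhere contribute to roots; other lines are dominated. Here the surviving (envelope) indices are i = 2, i = 1, i = 0.
Intersections between consecutive envelope lines give the roots: for adjacent envelope indices i < j the intersection is x = (a_i − a_j) / (j − i). Reading off the sorted break points: {-7, 3}.
Verification: at each break x_0, at least two indices attain the minimum of min_i(a_i + i · x_0).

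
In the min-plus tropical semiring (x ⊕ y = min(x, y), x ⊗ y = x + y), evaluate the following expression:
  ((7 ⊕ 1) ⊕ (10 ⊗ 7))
((7 ⊕ 1) ⊕ (10 ⊗ 7)) = 1

Expand innermost to outermost. Recall ⊕ takes the minimum of its arguments and ⊗ takes their sum. Working out the expression ((7 ⊕ 1) ⊕ (10 ⊗ 7)) gives 1.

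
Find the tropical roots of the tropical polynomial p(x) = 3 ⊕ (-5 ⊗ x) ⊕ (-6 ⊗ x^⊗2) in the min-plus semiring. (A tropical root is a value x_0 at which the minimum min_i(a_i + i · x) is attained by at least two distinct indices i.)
Roots: {1, 8}

Each tropical root is a break point of the lower envelope of the lines y = a_i + i · x (there are 3 lines, with slopes 0, 1, ..., 2). Only the lines that attain the minimum somewhere contribute to roots; other lines are dominated. Here the surviving (envelope) indices are i = 2, i = 1, i = 0.
Intersections between consecutive envelope lines give the roots: for adjacent envelope indices i < j the intersection is x = (a_i − a_j) / (j − i). Reading off the sorted break points: {1, 8}.
Verification: at each break x_0, at least two indices attain the minimum of min_i(a_i + i · x_0).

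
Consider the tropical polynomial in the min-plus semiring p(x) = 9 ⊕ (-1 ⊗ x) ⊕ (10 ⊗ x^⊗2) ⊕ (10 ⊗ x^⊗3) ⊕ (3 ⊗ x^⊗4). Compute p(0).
p(0) = -1

A tropical monomial a ⊗ x^⊗i evaluates to a + i · x. Evaluating each term at x = 0:
  Term 0 contributes 9 + 0 · 0 = 9
  Term 1 contributes -1 + 1 · 0 = -1
  Term 2 contributes 10 + 2 · 0 = 10
  Term 3 contributes 10 + 3 · 0 = 10
  Term 4 contributes 3 + 4 · 0 = 3
p(0) = ⊕ of these = min[9, -1, 10, 10, 3] = -1.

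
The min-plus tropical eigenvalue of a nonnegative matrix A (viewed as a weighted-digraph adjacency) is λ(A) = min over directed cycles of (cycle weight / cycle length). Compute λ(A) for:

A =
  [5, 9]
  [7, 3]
λ(A) = 3

Enumerate directed cycles and compute their means (weight / length). Sample:
  cycle 0 → 0: weight = 5, length = 1, mean = 5/1 ≈ 5.000
  cycle 1 → 1: weight = 3, length = 1, mean = 3/1 ≈ 3.000
  cycle 0 → 1 → 0: weight = 16, length = 2, mean = 16/2 ≈ 8.000
  cycle 1 → 0 → 1: weight = 16, length = 2, mean = 16/2 ≈ 8.000
Minimum mean = 3.000, attained e.g. along the cycle 1 → 1 with weight 3 and length 1. So λ(A) = 3/1 = 3.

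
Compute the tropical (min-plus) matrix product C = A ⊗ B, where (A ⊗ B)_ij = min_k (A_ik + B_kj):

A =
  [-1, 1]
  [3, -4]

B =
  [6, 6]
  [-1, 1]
A ⊗ B =
  [0, 2]
  [-5, -3]

Apply the min-plus product entry-by-entry:
  C[0][0] = min over k of (A[0][0] + B[0][0] = -1 + 6 = 5, A[0][1] + B[1][0] = 1 + -1 = 0) = 0 (attained at k = 1)
  C[0][1] = min over k of (A[0][0] + B[0][1] = -1 + 6 = 5, A[0][1] + B[1][1] = 1 + 1 = 2) = 2 (attained at k = 1)
  C[1][0] = min over k of (A[1][0] + B[0][0] = 3 + 6 = 9, A[1][1] + B[1][0] = -4 + -1 = -5) = -5 (attained at k = 1)
  C[1][1] = min over k of (A[1][0] + B[0][1] = 3 + 6 = 9, A[1][1] + B[1][1] = -4 + 1 = -3) = -3 (attained at k = 1)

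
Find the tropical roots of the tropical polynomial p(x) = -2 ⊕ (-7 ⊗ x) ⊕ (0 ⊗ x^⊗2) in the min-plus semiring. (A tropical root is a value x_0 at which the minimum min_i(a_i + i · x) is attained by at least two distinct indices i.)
Roots: {-7, 5}

Each tropical root is a break point of the lower envelope of the lines y = a_i + i · x (there are 3 lines, with slopes 0, 1, ..., 2). Only the lines that attain the minimum somewhere contribute to roots; other lines are dominated. Here the surviving (envelope) indices are i = 2, i = 1, i = 0.
Intersections between consecutive envelope lines give the roots: for adjacent envelope indices i < j the intersection is x = (a_i − a_j) / (j − i). Reading off the sorted break points: {-7, 5}.
Verification: at each break x_0, at least two indices attain the minimum of min_i(a_i + i · x_0).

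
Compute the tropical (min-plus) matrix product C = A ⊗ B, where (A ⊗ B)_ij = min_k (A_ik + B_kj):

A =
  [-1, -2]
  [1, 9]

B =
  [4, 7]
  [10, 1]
A ⊗ B =
  [3, -1]
  [5, 8]

Apply the min-plus product entry-by-entry:
  C[0][0] = min over k of (A[0][0] + B[0][0] = -1 + 4 = 3, A[0][1] + B[1][0] = -2 + 10 = 8) = 3 (attained at k = 0)
  C[0][1] = min over k of (A[0][0] + B[0][1] = -1 + 7 = 6, A[0][1] + B[1][1] = -2 + 1 = -1) = -1 (attained at k = 1)
  C[1][0] = min over k of (A[1][0] + B[0][0] = 1 + 4 = 5, A[1][1] + B[1][0] = 9 + 10 = 19) = 5 (attained at k = 0)
  C[1][1] = min over k of (A[1][0] + B[0][1] = 1 + 7 = 8, A[1][1] + B[1][1] = 9 + 1 = 10) = 8 (attained at k = 0)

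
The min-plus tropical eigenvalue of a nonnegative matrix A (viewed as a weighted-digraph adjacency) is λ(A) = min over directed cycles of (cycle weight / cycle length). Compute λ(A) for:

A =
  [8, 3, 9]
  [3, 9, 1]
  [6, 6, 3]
λ(A) = 3

Enumerate directed cycles and compute their means (weight / length). Sample:
  cycle 0 → 0: weight = 8, length = 1, mean = 8/1 ≈ 8.000
  cycle 1 → 1: weight = 9, length = 1, mean = 9/1 ≈ 9.000
  cycle 2 → 2: weight = 3, length = 1, mean = 3/1 ≈ 3.000
  cycle 0 → 1 → 0: weight = 6, length = 2, mean = 6/2 ≈ 3.000
  cycle 0 → 2 → 0: weight = 15, length = 2, mean = 15/2 ≈ 7.500
  cycle 1 → 0 → 1: weight = 6, length = 2, mean = 6/2 ≈ 3.000
Minimum mean = 3.000, attained e.g. along the cycle 2 → 2 with weight 3 and length 1. So λ(A) = 3/1 = 3.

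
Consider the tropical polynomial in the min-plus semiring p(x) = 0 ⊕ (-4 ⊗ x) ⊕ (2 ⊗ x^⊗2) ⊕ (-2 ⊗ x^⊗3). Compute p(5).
p(5) = 0

A tropical monomial a ⊗ x^⊗i evaluates to a + i · x. Evaluating each term at x = 5:
  Term 0 contributes 0 + 0 · 5 = 0
  Term 1 contributes -4 + 1 · 5 = 1
  Term 2 contributes 2 + 2 · 5 = 12
  Term 3 contributes -2 + 3 · 5 = 13
p(5) = ⊕ of these = min[0, 1, 12, 13] = 0.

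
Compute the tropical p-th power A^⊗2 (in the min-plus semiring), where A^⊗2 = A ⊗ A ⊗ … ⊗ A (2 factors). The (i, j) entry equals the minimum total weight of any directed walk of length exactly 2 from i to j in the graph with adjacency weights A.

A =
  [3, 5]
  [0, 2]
A^⊗2 =
  [5, 7]
  [2, 4]

Each entry (A^⊗2)_ij equals the minimum over all length-2 walks i = v_0 → v_1 → … → v_2 = j of Σ_t A[v_t][v_{t+1}]. For example, for (i, j) = (0, 1) we minimise over 2 possible intermediate vertex sequences; the minimum is 7, attained along the walk 0 → 1 → 1.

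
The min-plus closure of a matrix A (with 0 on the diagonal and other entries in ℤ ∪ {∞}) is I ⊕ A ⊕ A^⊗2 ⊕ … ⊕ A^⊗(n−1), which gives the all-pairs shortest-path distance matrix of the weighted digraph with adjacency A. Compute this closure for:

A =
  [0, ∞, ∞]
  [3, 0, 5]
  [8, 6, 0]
Closure =
  [0, ∞, ∞]
  [3, 0, 5]
  [8, 6, 0]

This is the Floyd-Warshall all-pairs shortest-path computation. For each intermediate vertex k = 0, 1, …, 2, update dist[i][j] ← min(dist[i][j], dist[i][k] + dist[k][j]). The final matrix gives, for each (i, j), the minimum total weight of any directed path from i to j (possibly empty when i = j).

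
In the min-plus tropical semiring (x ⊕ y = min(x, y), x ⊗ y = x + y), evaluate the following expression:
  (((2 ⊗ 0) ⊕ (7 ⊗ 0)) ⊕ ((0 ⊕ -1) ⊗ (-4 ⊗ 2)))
(((2 ⊗ 0) ⊕ (7 ⊗ 0)) ⊕ ((0 ⊕ -1) ⊗ (-4 ⊗ 2))) = -3

Expand innermost to outermost. Recall ⊕ takes the minimum of its arguments and ⊗ takes their sum. Working out the expression (((2 ⊗ 0) ⊕ (7 ⊗ 0)) ⊕ ((0 ⊕ -1) ⊗ (-4 ⊗ 2))) gives -3.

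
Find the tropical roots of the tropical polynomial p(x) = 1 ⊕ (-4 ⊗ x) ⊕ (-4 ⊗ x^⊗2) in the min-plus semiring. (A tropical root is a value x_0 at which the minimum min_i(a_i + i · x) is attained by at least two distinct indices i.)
Roots: {0, 5}

Each tropical root is a break point of the lower envelope of the lines y = a_i + i · x (there are 3 lines, with slopes 0, 1, ..., 2). Only the lines that attain the minimum somewhere contribute to roots; other lines are dominated. Here the surviving (envelope) indices are i = 2, i = 1, i = 0.
Intersections between consecutive envelope lines give the roots: for adjacent envelope indices i < j the intersection is x = (a_i − a_j) / (j − i). Reading off the sorted break points: {0, 5}.
Verification: at each break x_0, at least two indices attain the minimum of min_i(a_i + i · x_0).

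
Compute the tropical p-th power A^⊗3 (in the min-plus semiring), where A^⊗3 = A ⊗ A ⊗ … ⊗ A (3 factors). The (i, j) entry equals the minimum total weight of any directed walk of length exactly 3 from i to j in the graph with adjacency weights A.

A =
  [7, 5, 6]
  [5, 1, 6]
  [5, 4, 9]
A^⊗3 =
  [11, 7, 12]
  [7, 3, 8]
  [10, 6, 11]

Each entry (A^⊗3)_ij equals the minimum over all length-3 walks i = v_0 → v_1 → … → v_3 = j of Σ_t A[v_t][v_{t+1}]. For example, for (i, j) = (0, 2) we minimise over 9 possible intermediate vertex sequences; the minimum is 12, attained along the walk 0 → 1 → 1 → 2.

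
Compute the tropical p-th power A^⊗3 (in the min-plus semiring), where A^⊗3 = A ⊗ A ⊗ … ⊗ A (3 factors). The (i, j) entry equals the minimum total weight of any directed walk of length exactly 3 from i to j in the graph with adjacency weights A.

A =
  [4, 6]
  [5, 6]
A^⊗3 =
  [12, 14]
  [13, 15]

Each entry (A^⊗3)_ij equals the minimum over all length-3 walks i = v_0 → v_1 → … → v_3 = j of Σ_t A[v_t][v_{t+1}]. For example, for (i, j) = (0, 1) we minimise over 4 possible intermediate vertex sequences; the minimum is 14, attained along the walk 0 → 0 → 0 → 1.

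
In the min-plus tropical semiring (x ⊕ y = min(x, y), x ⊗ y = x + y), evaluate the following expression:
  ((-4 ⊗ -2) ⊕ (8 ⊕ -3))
((-4 ⊗ -2) ⊕ (8 ⊕ -3)) = -6

Expand innermost to outermost. Recall ⊕ takes the minimum of its arguments and ⊗ takes their sum. Working out the expression ((-4 ⊗ -2) ⊕ (8 ⊕ -3)) gives -6.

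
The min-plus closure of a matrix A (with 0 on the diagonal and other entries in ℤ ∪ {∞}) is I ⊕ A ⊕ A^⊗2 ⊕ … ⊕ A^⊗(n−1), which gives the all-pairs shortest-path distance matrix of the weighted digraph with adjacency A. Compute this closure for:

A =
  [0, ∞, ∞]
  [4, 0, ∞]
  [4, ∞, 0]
Closure =
  [0, ∞, ∞]
  [4, 0, ∞]
  [4, ∞, 0]

This is the Floyd-Warshall all-pairs shortest-path computation. For each intermediate vertex k = 0, 1, …, 2, update dist[i][j] ← min(dist[i][j], dist[i][k] + dist[k][j]). The final matrix gives, for each (i, j), the minimum total weight of any directed path from i to j (possibly empty when i = j).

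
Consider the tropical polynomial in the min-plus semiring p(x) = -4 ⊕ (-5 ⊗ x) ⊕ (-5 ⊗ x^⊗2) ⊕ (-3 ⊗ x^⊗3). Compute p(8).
p(8) = -4

A tropical monomial a ⊗ x^⊗i evaluates to a + i · x. Evaluating each term at x = 8:
  Term 0 contributes -4 + 0 · 8 = -4
  Term 1 contributes -5 + 1 · 8 = 3
  Term 2 contributes -5 + 2 · 8 = 11
  Term 3 contributes -3 + 3 · 8 = 21
p(8) = ⊕ of these = min[-4, 3, 11, 21] = -4.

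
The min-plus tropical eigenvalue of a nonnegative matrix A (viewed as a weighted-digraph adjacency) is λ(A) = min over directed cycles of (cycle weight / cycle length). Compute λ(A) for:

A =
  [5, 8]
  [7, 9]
λ(A) = 5

Enumerate directed cycles and compute their means (weight / length). Sample:
  cycle 0 → 0: weight = 5, length = 1, mean = 5/1 ≈ 5.000
  cycle 1 → 1: weight = 9, length = 1, mean = 9/1 ≈ 9.000
  cycle 0 → 1 → 0: weight = 15, length = 2, mean = 15/2 ≈ 7.500
  cycle 1 → 0 → 1: weight = 15, length = 2, mean = 15/2 ≈ 7.500
Minimum mean = 5.000, attained e.g. along the cycle 0 → 0 with weight 5 and length 1. So λ(A) = 5/1 = 5.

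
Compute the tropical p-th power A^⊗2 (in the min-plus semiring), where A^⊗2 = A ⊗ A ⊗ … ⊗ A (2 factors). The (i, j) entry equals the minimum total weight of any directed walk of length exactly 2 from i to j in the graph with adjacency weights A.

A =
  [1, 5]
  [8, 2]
A^⊗2 =
  [2, 6]
  [9, 4]

Each entry (A^⊗2)_ij equals the minimum over all length-2 walks i = v_0 → v_1 → … → v_2 = j of Σ_t A[v_t][v_{t+1}]. For example, for (i, j) = (0, 1) we minimise over 2 possible intermediate vertex sequences; the minimum is 6, attained along the walk 0 → 0 → 1.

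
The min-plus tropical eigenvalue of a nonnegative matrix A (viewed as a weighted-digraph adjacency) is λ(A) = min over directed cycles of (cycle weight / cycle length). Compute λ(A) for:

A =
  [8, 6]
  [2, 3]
λ(A) = 3

Enumerate directed cycles and compute their means (weight / length). Sample:
  cycle 0 → 0: weight = 8, length = 1, mean = 8/1 ≈ 8.000
  cycle 1 → 1: weight = 3, length = 1, mean = 3/1 ≈ 3.000
  cycle 0 → 1 → 0: weight = 8, length = 2, mean = 8/2 ≈ 4.000
  cycle 1 → 0 → 1: weight = 8, length = 2, mean = 8/2 ≈ 4.000
Minimum mean = 3.000, attained e.g. along the cycle 1 → 1 with weight 3 and length 1. So λ(A) = 3/1 = 3.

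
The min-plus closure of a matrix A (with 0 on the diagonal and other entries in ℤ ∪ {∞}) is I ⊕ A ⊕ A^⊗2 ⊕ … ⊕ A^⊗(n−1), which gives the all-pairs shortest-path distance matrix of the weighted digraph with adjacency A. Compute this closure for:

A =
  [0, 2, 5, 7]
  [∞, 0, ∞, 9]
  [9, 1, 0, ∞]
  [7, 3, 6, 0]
Closure =
  [0, 2, 5, 7]
  [16, 0, 15, 9]
  [9, 1, 0, 10]
  [7, 3, 6, 0]

This is the Floyd-Warshall all-pairs shortest-path computation. For each intermediate vertex k = 0, 1, …, 3, update dist[i][j] ← min(dist[i][j], dist[i][k] + dist[k][j]). The final matrix gives, for each (i, j), the minimum total weight of any directed path from i to j (possibly empty when i = j).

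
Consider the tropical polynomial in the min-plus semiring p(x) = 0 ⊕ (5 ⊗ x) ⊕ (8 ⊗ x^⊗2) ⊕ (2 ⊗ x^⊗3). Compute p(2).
p(2) = 0

A tropical monomial a ⊗ x^⊗i evaluates to a + i · x. Evaluating each term at x = 2:
  Term 0 contributes 0 + 0 · 2 = 0
  Term 1 contributes 5 + 1 · 2 = 7
  Term 2 contributes 8 + 2 · 2 = 12
  Term 3 contributes 2 + 3 · 2 = 8
p(2) = ⊕ of these = min[0, 7, 12, 8] = 0.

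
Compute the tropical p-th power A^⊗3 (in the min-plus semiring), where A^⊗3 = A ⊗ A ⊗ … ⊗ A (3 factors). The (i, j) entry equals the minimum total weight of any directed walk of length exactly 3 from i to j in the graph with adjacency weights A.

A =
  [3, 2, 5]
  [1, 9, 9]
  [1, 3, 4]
A^⊗3 =
  [6, 5, 8]
  [4, 6, 9]
  [4, 6, 9]

Each entry (A^⊗3)_ij equals the minimum over all length-3 walks i = v_0 → v_1 → … → v_3 = j of Σ_t A[v_t][v_{t+1}]. For example, for (i, j) = (0, 2) we minimise over 9 possible intermediate vertex sequences; the minimum is 8, attained along the walk 0 → 1 → 0 → 2.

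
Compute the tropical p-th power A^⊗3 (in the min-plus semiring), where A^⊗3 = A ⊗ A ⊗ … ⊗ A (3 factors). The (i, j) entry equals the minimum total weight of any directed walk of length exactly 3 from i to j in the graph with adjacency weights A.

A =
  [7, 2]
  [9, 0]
A^⊗3 =
  [11, 2]
  [9, 0]

Each entry (A^⊗3)_ij equals the minimum over all length-3 walks i = v_0 → v_1 → … → v_3 = j of Σ_t A[v_t][v_{t+1}]. For example, for (i, j) = (0, 1) we minimise over 4 possible intermediate vertex sequences; the minimum is 2, attained along the walk 0 → 1 → 1 → 1.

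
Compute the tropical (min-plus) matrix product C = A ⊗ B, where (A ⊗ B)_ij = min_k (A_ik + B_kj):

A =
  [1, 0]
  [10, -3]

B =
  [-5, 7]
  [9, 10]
A ⊗ B =
  [-4, 8]
  [5, 7]

Apply the min-plus product entry-by-entry:
  C[0][0] = min over k of (A[0][0] + B[0][0] = 1 + -5 = -4, A[0][1] + B[1][0] = 0 + 9 = 9) = -4 (attained at k = 0)
  C[0][1] = min over k of (A[0][0] + B[0][1] = 1 + 7 = 8, A[0][1] + B[1][1] = 0 + 10 = 10) = 8 (attained at k = 0)
  C[1][0] = min over k of (A[1][0] + B[0][0] = 10 + -5 = 5, A[1][1] + B[1][0] = -3 + 9 = 6) = 5 (attained at k = 0)
  C[1][1] = min over k of (A[1][0] + B[0][1] = 10 + 7 = 17, A[1][1] + B[1][1] = -3 + 10 = 7) = 7 (attained at k = 1)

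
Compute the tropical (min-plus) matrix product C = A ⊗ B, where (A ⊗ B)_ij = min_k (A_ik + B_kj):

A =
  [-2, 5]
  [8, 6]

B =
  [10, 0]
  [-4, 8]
A ⊗ B =
  [1, -2]
  [2, 8]

Apply the min-plus product entry-by-entry:
  C[0][0] = min over k of (A[0][0] + B[0][0] = -2 + 10 = 8, A[0][1] + B[1][0] = 5 + -4 = 1) = 1 (attained at k = 1)
  C[0][1] = min over k of (A[0][0] + B[0][1] = -2 + 0 = -2, A[0][1] + B[1][1] = 5 + 8 = 13) = -2 (attained at k = 0)
  C[1][0] = min over k of (A[1][0] + B[0][0] = 8 + 10 = 18, A[1][1] + B[1][0] = 6 + -4 = 2) = 2 (attained at k = 1)
  C[1][1] = min over k of (A[1][0] + B[0][1] = 8 + 0 = 8, A[1][1] + B[1][1] = 6 + 8 = 14) = 8 (attained at k = 0)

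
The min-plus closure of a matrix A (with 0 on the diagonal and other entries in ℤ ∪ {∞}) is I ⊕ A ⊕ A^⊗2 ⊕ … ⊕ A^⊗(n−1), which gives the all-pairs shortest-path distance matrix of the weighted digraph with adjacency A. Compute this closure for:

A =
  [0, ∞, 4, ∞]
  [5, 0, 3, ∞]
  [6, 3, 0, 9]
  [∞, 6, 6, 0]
Closure =
  [0, 7, 4, 13]
  [5, 0, 3, 12]
  [6, 3, 0, 9]
  [11, 6, 6, 0]

This is the Floyd-Warshall all-pairs shortest-path computation. For each intermediate vertex k = 0, 1, …, 3, update dist[i][j] ← min(dist[i][j], dist[i][k] + dist[k][j]). The final matrix gives, for each (i, j), the minimum total weight of any directed path from i to j (possibly empty when i = j).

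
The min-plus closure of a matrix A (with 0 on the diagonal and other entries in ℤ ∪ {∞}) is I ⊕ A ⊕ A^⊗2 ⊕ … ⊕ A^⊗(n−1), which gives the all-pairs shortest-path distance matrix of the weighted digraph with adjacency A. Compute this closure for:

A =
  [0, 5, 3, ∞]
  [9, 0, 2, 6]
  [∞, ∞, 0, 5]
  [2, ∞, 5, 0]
Closure =
  [0, 5, 3, 8]
  [8, 0, 2, 6]
  [7, 12, 0, 5]
  [2, 7, 5, 0]

This is the Floyd-Warshall all-pairs shortest-path computation. For each intermediate vertex k = 0, 1, …, 3, update dist[i][j] ← min(dist[i][j], dist[i][k] + dist[k][j]). The final matrix gives, for each (i, j), the minimum total weight of any directed path from i to j (possibly empty when i = j).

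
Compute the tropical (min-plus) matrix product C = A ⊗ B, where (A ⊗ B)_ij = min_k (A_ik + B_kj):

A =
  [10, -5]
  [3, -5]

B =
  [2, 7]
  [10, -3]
A ⊗ B =
  [5, -8]
  [5, -8]

Apply the min-plus product entry-by-entry:
  C[0][0] = min over k of (A[0][0] + B[0][0] = 10 + 2 = 12, A[0][1] + B[1][0] = -5 + 10 = 5) = 5 (attained at k = 1)
  C[0][1] = min over k of (A[0][0] + B[0][1] = 10 + 7 = 17, A[0][1] + B[1][1] = -5 + -3 = -8) = -8 (attained at k = 1)
  C[1][0] = min over k of (A[1][0] + B[0][0] = 3 + 2 = 5, A[1][1] + B[1][0] = -5 + 10 = 5) = 5 (attained at k = 0)
  C[1][1] = min over k of (A[1][0] + B[0][1] = 3 + 7 = 10, A[1][1] + B[1][1] = -5 + -3 = -8) = -8 (attained at k = 1)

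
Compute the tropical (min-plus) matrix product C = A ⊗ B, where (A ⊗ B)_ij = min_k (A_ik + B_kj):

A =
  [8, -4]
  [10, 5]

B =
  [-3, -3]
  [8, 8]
A ⊗ B =
  [4, 4]
  [7, 7]

Apply the min-plus product entry-by-entry:
  C[0][0] = min over k of (A[0][0] + B[0][0] = 8 + -3 = 5, A[0][1] + B[1][0] = -4 + 8 = 4) = 4 (attained at k = 1)
  C[0][1] = min over k of (A[0][0] + B[0][1] = 8 + -3 = 5, A[0][1] + B[1][1] = -4 + 8 = 4) = 4 (attained at k = 1)
  C[1][0] = min over k of (A[1][0] + B[0][0] = 10 + -3 = 7, A[1][1] + B[1][0] = 5 + 8 = 13) = 7 (attained at k = 0)
  C[1][1] = min over k of (A[1][0] + B[0][1] = 10 + -3 = 7, A[1][1] + B[1][1] = 5 + 8 = 13) = 7 (attained at k = 0)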